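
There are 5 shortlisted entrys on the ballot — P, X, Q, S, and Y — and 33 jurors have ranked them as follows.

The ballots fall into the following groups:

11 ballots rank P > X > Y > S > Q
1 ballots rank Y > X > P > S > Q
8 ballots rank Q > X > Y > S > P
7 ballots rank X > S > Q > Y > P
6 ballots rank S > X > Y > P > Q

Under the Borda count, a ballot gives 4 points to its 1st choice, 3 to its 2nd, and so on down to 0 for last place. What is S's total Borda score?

Borda scores:
  P: 11·4 + 2 + 8·0 + 7·0 + 6·1 = 52
  X: 11·3 + 3 + 8·3 + 7·4 + 6·3 = 106
  Q: 11·0 + 0 + 8·4 + 7·2 + 6·0 = 46
  S: 11·1 + 1 + 8·1 + 7·3 + 6·4 = 65
  Y: 11·2 + 4 + 8·2 + 7·1 + 6·2 = 61

65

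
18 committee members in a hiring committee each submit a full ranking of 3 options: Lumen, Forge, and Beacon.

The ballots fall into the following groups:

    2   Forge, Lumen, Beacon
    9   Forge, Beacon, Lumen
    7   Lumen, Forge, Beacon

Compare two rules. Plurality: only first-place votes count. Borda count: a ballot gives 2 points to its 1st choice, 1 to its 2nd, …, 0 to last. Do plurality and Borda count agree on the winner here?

Yes

Plurality first-place counts: Lumen 7, Forge 11, Beacon 0 → Forge.
Borda totals: Lumen 16, Forge 29, Beacon 9 → Forge.
The two rules agree on Forge.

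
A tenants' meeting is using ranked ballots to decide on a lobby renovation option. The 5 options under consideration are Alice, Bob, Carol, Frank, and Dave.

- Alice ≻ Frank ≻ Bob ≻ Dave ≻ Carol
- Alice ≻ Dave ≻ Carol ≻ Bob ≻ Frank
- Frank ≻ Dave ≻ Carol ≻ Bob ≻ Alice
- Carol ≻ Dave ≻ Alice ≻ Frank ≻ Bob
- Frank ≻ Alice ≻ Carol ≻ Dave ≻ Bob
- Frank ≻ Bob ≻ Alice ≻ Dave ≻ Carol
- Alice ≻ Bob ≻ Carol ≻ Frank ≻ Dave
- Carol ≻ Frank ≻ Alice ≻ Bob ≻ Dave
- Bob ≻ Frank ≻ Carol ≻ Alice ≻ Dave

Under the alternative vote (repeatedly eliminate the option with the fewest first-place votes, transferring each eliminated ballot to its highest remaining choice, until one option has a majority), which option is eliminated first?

Dave

Round 1: Alice 3, Frank 3, Carol 2, Bob 1, Dave 0. Dave has the fewest and is eliminated.
Round 2: Alice 3, Frank 3, Carol 2, Bob 1. Bob has the fewest and is eliminated.
Round 3: Frank 4, Alice 3, Carol 2. Carol has the fewest and is eliminated.
Round 4: Frank 5, Alice 4. Frank has a majority.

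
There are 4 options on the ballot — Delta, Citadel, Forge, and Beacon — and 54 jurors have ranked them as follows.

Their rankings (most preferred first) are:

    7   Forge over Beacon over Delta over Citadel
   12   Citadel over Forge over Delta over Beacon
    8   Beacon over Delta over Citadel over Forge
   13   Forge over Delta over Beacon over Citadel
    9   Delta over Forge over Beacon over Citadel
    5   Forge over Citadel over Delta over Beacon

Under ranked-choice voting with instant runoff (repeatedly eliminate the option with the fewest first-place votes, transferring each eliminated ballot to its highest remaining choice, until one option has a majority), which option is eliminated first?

Beacon

Round 1: Forge 25, Citadel 12, Delta 9, Beacon 8. Beacon has the fewest and is eliminated.
Round 2: Forge 25, Delta 17, Citadel 12. Citadel has the fewest and is eliminated.
Round 3: Forge 37, Delta 17. Forge has a majority.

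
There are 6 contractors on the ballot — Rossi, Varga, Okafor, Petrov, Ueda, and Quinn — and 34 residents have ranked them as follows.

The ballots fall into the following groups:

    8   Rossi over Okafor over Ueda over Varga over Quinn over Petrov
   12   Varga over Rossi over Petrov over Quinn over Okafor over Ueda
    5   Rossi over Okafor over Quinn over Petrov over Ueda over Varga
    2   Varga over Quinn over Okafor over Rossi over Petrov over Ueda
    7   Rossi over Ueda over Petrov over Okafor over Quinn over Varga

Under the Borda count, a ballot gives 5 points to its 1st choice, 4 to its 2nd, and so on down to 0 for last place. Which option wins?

Borda scores:
  Rossi: 8·5 + 12·4 + 5·5 + 2·2 + 7·5 = 152
  Varga: 8·2 + 12·5 + 5·0 + 2·5 + 7·0 = 86
  Okafor: 8·4 + 12·1 + 5·4 + 2·3 + 7·2 = 84
  Petrov: 8·0 + 12·3 + 5·2 + 2·1 + 7·3 = 69
  Ueda: 8·3 + 12·0 + 5·1 + 2·0 + 7·4 = 57
  Quinn: 8·1 + 12·2 + 5·3 + 2·4 + 7·1 = 62
Rossi has the highest total.

Rossi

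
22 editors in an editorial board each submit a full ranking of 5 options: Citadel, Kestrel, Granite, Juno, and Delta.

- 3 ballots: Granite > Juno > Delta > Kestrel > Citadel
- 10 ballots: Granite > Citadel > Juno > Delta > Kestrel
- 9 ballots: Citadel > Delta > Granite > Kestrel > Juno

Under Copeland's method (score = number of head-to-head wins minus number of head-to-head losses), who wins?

Pairwise results:
  Citadel vs Kestrel: Citadel wins 19–3.
  Citadel vs Granite: Granite wins 13–9.
  Citadel vs Juno: Citadel wins 19–3.
  Citadel vs Delta: Citadel wins 19–3.
  Kestrel vs Granite: Granite wins 22–0.
  Kestrel vs Juno: Juno wins 13–9.
  Kestrel vs Delta: Delta wins 22–0.
  Granite vs Juno: Granite wins 22–0.
  Granite vs Delta: Granite wins 13–9.
  Juno vs Delta: Juno wins 13–9.
Copeland scores (wins − losses):
  Citadel: 3 − 1 = 2
  Kestrel: 0 − 4 = -4
  Granite: 4 − 0 = 4
  Juno: 2 − 2 = 0
  Delta: 1 − 3 = -2
Granite has the best Copeland score.

Granite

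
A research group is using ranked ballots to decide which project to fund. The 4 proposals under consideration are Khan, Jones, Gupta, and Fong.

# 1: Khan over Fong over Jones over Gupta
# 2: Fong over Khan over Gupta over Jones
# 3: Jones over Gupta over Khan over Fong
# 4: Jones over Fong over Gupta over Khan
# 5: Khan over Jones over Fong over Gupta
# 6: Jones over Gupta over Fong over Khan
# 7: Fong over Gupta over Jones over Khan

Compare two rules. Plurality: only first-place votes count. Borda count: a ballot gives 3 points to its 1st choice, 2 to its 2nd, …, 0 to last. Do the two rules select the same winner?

Yes

Plurality first-place counts: Khan 2, Jones 3, Gupta 0, Fong 2 → Jones.
Borda totals: Khan 9, Jones 13, Gupta 8, Fong 12 → Jones.
The two rules agree on Jones.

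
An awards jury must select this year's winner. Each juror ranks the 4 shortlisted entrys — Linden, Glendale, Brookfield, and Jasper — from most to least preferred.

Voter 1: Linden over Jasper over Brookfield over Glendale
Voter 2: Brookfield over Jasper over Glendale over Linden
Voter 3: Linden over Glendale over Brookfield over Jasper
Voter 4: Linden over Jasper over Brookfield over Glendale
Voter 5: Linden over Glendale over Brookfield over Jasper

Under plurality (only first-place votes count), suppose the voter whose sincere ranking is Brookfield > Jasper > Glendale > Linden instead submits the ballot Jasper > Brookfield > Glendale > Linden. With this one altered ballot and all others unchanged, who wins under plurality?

Linden

First-place totals with the altered ballot: Linden 4, Glendale 0, Brookfield 0, Jasper 1.
The winner is unchanged: still Linden.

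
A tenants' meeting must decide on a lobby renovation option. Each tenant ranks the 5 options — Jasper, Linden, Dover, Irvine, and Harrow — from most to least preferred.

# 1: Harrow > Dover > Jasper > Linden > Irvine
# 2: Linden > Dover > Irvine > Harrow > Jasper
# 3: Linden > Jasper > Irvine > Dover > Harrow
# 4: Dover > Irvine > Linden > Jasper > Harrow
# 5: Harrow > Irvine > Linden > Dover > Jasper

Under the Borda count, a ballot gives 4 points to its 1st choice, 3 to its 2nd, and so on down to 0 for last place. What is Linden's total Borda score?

Borda scores:
  Jasper: 2 + 0 + 3 + 1 + 0 = 6
  Linden: 1 + 4 + 4 + 2 + 2 = 13
  Dover: 3 + 3 + 1 + 4 + 1 = 12
  Irvine: 0 + 2 + 2 + 3 + 3 = 10
  Harrow: 4 + 1 + 0 + 0 + 4 = 9

13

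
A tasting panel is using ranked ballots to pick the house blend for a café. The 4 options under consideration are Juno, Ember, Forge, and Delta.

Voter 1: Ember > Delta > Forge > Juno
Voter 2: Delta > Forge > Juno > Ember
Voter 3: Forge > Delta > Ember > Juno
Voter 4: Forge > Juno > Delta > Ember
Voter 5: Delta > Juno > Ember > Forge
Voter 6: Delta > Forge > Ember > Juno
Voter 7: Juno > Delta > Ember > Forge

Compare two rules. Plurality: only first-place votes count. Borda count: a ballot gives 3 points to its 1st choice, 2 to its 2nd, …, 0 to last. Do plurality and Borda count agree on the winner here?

Yes

Plurality first-place counts: Juno 1, Ember 1, Forge 2, Delta 3 → Delta.
Borda totals: Juno 8, Ember 7, Forge 11, Delta 16 → Delta.
The two rules agree on Delta.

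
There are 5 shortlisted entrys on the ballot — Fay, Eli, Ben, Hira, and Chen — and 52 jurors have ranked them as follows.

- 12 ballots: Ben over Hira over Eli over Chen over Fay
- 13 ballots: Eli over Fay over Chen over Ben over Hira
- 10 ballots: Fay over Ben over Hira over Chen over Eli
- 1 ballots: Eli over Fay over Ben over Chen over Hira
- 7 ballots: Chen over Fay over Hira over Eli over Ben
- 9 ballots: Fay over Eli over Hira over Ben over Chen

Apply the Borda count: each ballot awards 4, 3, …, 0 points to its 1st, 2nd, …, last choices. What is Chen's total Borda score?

77

Borda scores:
  Fay: 12·0 + 13·3 + 10·4 + 3 + 7·3 + 9·4 = 139
  Eli: 12·2 + 13·4 + 10·0 + 4 + 7·1 + 9·3 = 114
  Ben: 12·4 + 13·1 + 10·3 + 2 + 7·0 + 9·1 = 102
  Hira: 12·3 + 13·0 + 10·2 + 0 + 7·2 + 9·2 = 88
  Chen: 12·1 + 13·2 + 10·1 + 1 + 7·4 + 9·0 = 77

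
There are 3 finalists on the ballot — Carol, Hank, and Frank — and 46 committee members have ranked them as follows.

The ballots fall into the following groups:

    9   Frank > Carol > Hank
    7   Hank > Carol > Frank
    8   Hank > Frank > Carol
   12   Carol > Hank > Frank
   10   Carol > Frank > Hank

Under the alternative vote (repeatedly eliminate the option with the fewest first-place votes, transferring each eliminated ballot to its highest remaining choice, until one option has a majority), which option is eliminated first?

Round 1: Carol 22, Hank 15, Frank 9. Frank has the fewest and is eliminated.
Round 2: Carol 31, Hank 15. Carol has a majority.

Frank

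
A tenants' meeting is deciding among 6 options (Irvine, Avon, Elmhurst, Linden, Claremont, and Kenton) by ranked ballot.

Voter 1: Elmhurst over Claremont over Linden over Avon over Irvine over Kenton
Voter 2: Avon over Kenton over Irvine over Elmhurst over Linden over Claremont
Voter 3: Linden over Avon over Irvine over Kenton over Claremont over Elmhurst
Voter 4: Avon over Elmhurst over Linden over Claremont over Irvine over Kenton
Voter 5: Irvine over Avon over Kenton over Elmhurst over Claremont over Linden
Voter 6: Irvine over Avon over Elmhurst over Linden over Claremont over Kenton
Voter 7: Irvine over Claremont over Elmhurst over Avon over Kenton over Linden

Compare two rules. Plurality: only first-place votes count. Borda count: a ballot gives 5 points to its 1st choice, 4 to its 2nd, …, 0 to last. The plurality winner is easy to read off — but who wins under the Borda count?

Plurality first-place counts: Irvine 3, Avon 2, Elmhurst 1, Linden 1, Claremont 0, Kenton 0 → Irvine.
Borda totals: Irvine 23, Avon 26, Elmhurst 19, Linden 14, Claremont 13, Kenton 10 → Avon.

Avon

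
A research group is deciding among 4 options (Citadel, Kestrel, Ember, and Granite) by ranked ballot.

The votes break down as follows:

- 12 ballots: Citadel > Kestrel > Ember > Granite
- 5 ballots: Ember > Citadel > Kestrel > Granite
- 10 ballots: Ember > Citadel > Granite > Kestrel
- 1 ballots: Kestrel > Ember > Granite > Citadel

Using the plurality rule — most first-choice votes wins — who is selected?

Ember

First-place vote totals:
  Citadel: 12
  Kestrel: 1
  Ember: 15
  Granite: 0
Ember has the most first-place votes.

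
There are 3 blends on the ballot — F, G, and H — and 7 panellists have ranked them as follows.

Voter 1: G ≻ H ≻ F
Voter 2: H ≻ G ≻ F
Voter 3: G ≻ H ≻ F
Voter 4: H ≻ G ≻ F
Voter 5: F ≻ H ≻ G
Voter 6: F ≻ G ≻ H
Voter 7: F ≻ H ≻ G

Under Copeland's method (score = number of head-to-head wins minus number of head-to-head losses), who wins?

Pairwise results:
  F vs G: G wins 4–3.
  F vs H: H wins 4–3.
  G vs H: H wins 4–3.
Copeland scores (wins − losses):
  F: 0 − 2 = -2
  G: 1 − 1 = 0
  H: 2 − 0 = 2
H has the best Copeland score.

H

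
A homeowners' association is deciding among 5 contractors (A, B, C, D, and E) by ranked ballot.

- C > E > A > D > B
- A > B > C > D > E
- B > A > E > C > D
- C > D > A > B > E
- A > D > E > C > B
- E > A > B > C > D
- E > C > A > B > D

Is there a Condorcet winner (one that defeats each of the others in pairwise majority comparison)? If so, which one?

A

Head-to-head results (7 voters total):
A vs B: A wins 6–1.
A vs C: A wins 4–3.
A vs D: A wins 6–1.
A vs E: A wins 4–3.
B vs C: C wins 4–3.
B vs D: B wins 4–3.
B vs E: E wins 4–3.
C vs D: C wins 6–1.
C vs E: E wins 4–3.
D vs E: E wins 4–3.
A beats each rival — B (6–1), C (4–3), D (6–1), E (4–3) — so A is the Condorcet winner.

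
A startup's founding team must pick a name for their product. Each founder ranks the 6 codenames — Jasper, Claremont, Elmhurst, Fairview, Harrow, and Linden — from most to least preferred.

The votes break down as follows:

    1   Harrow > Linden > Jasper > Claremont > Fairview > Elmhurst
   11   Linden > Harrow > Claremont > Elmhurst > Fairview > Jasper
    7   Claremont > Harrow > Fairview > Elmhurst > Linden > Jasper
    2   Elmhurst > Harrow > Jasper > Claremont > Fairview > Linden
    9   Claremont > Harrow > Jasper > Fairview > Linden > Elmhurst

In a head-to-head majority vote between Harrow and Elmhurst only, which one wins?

Harrow

Ballots ranking Harrow above Elmhurst: 1+11+7+9 = 28.
Ballots ranking Elmhurst above Harrow: 2.
Harrow wins the head-to-head, 28–2.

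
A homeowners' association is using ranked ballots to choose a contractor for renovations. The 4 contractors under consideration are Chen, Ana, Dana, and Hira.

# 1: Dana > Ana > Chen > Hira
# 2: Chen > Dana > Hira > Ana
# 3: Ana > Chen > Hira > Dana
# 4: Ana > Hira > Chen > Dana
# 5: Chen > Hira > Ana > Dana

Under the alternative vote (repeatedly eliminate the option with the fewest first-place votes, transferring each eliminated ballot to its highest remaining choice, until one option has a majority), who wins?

Round 1: Chen 2, Ana 2, Dana 1, Hira 0. Hira has the fewest and is eliminated.
Round 2: Chen 2, Ana 2, Dana 1. Dana has the fewest and is eliminated.
Round 3: Ana 3, Chen 2. Ana has a majority.

Ana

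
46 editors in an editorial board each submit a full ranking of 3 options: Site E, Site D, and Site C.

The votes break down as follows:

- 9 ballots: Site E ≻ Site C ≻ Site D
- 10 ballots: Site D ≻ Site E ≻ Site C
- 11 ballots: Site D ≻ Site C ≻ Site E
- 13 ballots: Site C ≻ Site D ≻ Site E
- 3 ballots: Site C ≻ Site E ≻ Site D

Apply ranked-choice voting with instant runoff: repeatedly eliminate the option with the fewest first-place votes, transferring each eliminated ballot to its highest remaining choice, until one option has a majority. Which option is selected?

Round 1: Site D 21, Site C 16, Site E 9. Site E has the fewest and is eliminated.
Round 2: Site C 25, Site D 21. Site C has a majority.

Site C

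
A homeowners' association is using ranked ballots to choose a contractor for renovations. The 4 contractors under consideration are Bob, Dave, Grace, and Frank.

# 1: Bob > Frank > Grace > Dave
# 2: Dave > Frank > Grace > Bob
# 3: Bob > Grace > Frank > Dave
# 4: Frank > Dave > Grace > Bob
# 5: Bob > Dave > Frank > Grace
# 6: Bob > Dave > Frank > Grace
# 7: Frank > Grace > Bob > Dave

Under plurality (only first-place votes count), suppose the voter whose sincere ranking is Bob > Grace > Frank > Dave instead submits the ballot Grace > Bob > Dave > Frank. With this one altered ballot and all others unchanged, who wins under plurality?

First-place totals with the altered ballot: Bob 3, Dave 1, Grace 1, Frank 2.
The winner is unchanged: still Bob.

Bob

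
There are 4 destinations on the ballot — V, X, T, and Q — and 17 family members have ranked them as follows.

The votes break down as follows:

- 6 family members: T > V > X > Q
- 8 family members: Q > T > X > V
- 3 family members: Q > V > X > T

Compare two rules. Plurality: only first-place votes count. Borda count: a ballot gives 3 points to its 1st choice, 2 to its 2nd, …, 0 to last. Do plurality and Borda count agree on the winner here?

Plurality first-place counts: V 0, X 0, T 6, Q 11 → Q.
Borda totals: V 18, X 17, T 34, Q 33 → T.
The two rules disagree: plurality picks Q, Borda picks T.

No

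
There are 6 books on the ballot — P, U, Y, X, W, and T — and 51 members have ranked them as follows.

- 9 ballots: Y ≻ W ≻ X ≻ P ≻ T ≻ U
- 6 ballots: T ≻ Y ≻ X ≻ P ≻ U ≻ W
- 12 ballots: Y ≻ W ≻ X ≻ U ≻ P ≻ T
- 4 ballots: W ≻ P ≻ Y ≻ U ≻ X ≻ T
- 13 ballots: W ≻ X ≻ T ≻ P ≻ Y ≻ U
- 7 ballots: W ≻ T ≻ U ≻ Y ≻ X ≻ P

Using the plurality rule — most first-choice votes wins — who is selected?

First-place vote totals:
  P: 0
  U: 0
  Y: 21
  X: 0
  W: 24
  T: 6
W has the most first-place votes.

W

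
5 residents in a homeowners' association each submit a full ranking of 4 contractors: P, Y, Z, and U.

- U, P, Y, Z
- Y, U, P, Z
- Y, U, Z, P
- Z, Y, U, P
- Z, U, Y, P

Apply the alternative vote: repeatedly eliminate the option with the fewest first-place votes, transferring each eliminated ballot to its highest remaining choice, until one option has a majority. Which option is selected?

Y

Round 1: Y 2, Z 2, U 1, P 0. P has the fewest and is eliminated.
Round 2: Y 2, Z 2, U 1. U has the fewest and is eliminated.
Round 3: Y 3, Z 2. Y has a majority.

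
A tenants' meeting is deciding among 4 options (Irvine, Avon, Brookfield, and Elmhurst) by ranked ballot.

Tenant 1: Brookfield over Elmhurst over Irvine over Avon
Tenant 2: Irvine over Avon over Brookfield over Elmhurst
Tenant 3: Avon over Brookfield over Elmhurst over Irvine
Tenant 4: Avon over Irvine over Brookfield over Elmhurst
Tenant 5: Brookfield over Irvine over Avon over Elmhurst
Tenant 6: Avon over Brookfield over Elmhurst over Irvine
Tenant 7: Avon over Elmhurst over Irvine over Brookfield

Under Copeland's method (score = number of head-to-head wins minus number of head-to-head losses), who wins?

Avon

Pairwise results:
  Irvine vs Avon: Avon wins 4–3.
  Irvine vs Brookfield: Brookfield wins 4–3.
  Irvine vs Elmhurst: Elmhurst wins 4–3.
  Avon vs Brookfield: Avon wins 5–2.
  Avon vs Elmhurst: Avon wins 6–1.
  Brookfield vs Elmhurst: Brookfield wins 6–1.
Copeland scores (wins − losses):
  Irvine: 0 − 3 = -3
  Avon: 3 − 0 = 3
  Brookfield: 2 − 1 = 1
  Elmhurst: 1 − 2 = -1
Avon has the best Copeland score.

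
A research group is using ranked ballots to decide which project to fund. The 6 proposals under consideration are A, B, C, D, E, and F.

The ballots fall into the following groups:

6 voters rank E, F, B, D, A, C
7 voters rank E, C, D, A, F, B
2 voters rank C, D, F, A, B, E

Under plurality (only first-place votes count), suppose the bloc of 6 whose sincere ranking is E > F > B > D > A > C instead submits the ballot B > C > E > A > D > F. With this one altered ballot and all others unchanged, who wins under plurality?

First-place totals with the altered ballot: A 0, B 6, C 2, D 0, E 7, F 0.
The winner is unchanged: still E.

E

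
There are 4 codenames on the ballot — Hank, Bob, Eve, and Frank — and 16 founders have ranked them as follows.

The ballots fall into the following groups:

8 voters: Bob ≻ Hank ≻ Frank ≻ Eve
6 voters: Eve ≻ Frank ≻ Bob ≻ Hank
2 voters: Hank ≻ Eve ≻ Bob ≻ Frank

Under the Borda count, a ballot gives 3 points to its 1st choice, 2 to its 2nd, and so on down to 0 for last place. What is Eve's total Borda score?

Borda scores:
  Hank: 8·2 + 6·0 + 2·3 = 22
  Bob: 8·3 + 6·1 + 2·1 = 32
  Eve: 8·0 + 6·3 + 2·2 = 22
  Frank: 8·1 + 6·2 + 2·0 = 20

22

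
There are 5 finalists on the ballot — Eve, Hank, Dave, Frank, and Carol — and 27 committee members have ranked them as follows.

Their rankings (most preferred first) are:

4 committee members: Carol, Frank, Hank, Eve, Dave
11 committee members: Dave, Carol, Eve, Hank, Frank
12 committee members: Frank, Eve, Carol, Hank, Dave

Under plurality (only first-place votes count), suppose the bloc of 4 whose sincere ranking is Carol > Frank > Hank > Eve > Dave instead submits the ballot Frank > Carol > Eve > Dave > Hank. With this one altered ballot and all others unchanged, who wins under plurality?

First-place totals with the altered ballot: Eve 0, Hank 0, Dave 11, Frank 16, Carol 0.
The winner is unchanged: still Frank.

Frank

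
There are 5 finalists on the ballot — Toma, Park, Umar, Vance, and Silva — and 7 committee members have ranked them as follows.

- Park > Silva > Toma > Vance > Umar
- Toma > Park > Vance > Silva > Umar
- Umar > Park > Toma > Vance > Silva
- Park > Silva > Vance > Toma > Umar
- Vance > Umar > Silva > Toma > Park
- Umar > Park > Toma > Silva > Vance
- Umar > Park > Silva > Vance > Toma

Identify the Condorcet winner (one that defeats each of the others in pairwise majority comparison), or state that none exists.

No Condorcet winner

Head-to-head results (7 voters total):
Toma vs Park: Park wins 5–2.
Toma vs Umar: Umar wins 4–3.
Toma vs Vance: Toma wins 4–3.
Toma vs Silva: Silva wins 4–3.
Park vs Umar: Umar wins 4–3.
Park vs Vance: Park wins 6–1.
Park vs Silva: Park wins 6–1.
Umar vs Vance: Vance wins 4–3.
Umar vs Silva: Umar wins 4–3.
Vance vs Silva: Silva wins 4–3.
No candidate beats all others: Toma beats Vance beats Umar beats Toma, a majority cycle.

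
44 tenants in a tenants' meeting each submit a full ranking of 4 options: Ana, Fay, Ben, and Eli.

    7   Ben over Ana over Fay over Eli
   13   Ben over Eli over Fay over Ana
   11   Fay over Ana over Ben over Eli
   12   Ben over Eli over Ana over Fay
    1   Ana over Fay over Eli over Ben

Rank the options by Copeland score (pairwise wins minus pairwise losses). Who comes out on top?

Ben

Pairwise results:
  Ana vs Fay: Fay wins 24–20.
  Ana vs Ben: Ben wins 32–12.
  Ana vs Eli: Eli wins 25–19.
  Fay vs Ben: Ben wins 32–12.
  Fay vs Eli: Eli wins 25–19.
  Ben vs Eli: Ben wins 43–1.
Copeland scores (wins − losses):
  Ana: 0 − 3 = -3
  Fay: 1 − 2 = -1
  Ben: 3 − 0 = 3
  Eli: 2 − 1 = 1
Ben has the best Copeland score.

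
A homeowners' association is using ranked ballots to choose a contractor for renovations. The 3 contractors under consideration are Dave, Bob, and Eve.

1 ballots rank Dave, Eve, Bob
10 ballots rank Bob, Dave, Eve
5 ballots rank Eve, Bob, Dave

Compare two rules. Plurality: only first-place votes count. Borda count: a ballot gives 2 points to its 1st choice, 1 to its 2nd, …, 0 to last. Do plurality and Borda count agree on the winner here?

Yes

Plurality first-place counts: Dave 1, Bob 10, Eve 5 → Bob.
Borda totals: Dave 12, Bob 25, Eve 11 → Bob.
The two rules agree on Bob.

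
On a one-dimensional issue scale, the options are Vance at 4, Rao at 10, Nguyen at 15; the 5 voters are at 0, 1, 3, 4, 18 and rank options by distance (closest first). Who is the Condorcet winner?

With single-peaked preferences on a line, the Condorcet winner is the candidate closest to the median voter.
The median voter (position 3) is closest to Vance at 4.
Check: Vance vs Nguyen — voters closer to Vance: 4 of 5.

Vance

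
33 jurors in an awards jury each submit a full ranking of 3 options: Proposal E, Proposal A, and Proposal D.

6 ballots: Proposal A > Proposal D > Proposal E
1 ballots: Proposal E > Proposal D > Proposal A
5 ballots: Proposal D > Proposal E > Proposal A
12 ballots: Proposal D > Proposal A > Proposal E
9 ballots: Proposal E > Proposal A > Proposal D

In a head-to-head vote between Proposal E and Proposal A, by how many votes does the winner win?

Ballots ranking Proposal E above Proposal A: 1+5+9 = 15.
Ballots ranking Proposal A above Proposal E: 6+12 = 18.
Proposal A wins 18–15, a margin of 3.

3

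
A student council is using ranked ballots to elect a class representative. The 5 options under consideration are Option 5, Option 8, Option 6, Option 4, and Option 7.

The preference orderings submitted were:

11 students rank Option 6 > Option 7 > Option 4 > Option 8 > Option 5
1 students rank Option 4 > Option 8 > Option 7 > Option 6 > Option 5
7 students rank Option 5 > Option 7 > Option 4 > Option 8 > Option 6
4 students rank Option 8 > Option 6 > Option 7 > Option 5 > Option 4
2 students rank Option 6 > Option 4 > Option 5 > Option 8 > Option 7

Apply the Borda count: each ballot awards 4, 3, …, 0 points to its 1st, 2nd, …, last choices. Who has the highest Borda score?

Option 6

Borda scores:
  Option 5: 11·0 + 0 + 7·4 + 4·1 + 2·2 = 36
  Option 8: 11·1 + 3 + 7·1 + 4·4 + 2·1 = 39
  Option 6: 11·4 + 1 + 7·0 + 4·3 + 2·4 = 65
  Option 4: 11·2 + 4 + 7·2 + 4·0 + 2·3 = 46
  Option 7: 11·3 + 2 + 7·3 + 4·2 + 2·0 = 64
Option 6 has the highest total.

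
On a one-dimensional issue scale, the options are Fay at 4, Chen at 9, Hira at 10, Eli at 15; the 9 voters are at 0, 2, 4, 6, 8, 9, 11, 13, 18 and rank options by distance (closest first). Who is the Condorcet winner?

With single-peaked preferences on a line, the Condorcet winner is the candidate closest to the median voter.
The median voter (position 8) is closest to Chen at 9.
Check: Chen vs Eli — voters closer to Chen: 7 of 9.

Chen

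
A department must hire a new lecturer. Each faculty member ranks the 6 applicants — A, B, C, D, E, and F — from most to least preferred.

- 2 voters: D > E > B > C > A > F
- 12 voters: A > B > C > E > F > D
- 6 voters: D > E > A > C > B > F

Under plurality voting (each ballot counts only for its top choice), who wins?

A

First-place vote totals:
  A: 12
  B: 0
  C: 0
  D: 8
  E: 0
  F: 0
A has the most first-place votes.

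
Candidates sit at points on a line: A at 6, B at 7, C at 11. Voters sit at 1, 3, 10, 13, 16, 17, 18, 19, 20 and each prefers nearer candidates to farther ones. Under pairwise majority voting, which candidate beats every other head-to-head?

With single-peaked preferences on a line, the Condorcet winner is the candidate closest to the median voter.
The median voter (position 16) is closest to C at 11.
Check: C vs B — voters closer to C: 7 of 9.

C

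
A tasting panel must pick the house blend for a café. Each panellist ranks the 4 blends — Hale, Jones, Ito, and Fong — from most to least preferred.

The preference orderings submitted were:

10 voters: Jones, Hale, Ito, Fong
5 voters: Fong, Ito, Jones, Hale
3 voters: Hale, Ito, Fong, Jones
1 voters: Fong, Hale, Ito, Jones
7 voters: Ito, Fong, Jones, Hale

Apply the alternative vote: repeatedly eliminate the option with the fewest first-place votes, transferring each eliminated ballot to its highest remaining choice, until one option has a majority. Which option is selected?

Ito

Round 1: Jones 10, Ito 7, Fong 6, Hale 3. Hale has the fewest and is eliminated.
Round 2: Jones 10, Ito 10, Fong 6. Fong has the fewest and is eliminated.
Round 3: Ito 16, Jones 10. Ito has a majority.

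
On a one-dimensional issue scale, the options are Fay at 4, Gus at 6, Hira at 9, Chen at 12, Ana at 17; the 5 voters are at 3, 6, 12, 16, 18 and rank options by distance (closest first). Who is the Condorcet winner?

Chen

With single-peaked preferences on a line, the Condorcet winner is the candidate closest to the median voter.
The median voter (position 12) is closest to Chen at 12.
Check: Chen vs Hira — voters closer to Chen: 3 of 5.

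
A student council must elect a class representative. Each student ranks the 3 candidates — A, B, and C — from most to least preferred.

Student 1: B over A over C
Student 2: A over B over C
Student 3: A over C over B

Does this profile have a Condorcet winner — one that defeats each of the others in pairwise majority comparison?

Head-to-head results (3 voters total):
A vs B: A wins 2–1.
A vs C: A wins 3–0.
B vs C: B wins 2–1.
A beats each rival — B (2–1), C (3–0) — so A is the Condorcet winner.

Yes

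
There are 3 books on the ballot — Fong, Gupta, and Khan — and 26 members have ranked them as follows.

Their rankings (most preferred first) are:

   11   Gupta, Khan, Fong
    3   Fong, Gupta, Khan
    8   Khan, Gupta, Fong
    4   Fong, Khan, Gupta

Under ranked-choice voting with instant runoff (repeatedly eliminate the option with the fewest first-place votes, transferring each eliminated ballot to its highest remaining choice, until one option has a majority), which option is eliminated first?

Fong

Round 1: Gupta 11, Khan 8, Fong 7. Fong has the fewest and is eliminated.
Round 2: Gupta 14, Khan 12. Gupta has a majority.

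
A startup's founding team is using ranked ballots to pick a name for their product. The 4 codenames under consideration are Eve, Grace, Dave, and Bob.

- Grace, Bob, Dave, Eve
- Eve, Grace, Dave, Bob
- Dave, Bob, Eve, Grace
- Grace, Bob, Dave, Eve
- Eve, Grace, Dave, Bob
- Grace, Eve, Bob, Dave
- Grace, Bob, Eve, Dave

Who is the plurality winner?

First-place vote totals:
  Eve: 2
  Grace: 4
  Dave: 1
  Bob: 0
Grace has the most first-place votes.

Grace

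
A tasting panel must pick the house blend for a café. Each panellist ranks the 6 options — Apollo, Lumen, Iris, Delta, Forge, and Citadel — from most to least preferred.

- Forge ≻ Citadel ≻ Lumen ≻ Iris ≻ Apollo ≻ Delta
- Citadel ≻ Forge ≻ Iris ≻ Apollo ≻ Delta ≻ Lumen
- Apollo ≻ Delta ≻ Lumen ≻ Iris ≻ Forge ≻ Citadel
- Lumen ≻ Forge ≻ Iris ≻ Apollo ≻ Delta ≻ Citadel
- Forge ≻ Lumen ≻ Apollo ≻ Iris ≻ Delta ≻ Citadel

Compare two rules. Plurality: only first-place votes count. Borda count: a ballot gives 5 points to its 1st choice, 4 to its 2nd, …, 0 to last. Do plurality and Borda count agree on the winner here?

Yes

Plurality first-place counts: Apollo 1, Lumen 1, Iris 0, Delta 0, Forge 2, Citadel 1 → Forge.
Borda totals: Apollo 13, Lumen 15, Iris 12, Delta 7, Forge 19, Citadel 9 → Forge.
The two rules agree on Forge.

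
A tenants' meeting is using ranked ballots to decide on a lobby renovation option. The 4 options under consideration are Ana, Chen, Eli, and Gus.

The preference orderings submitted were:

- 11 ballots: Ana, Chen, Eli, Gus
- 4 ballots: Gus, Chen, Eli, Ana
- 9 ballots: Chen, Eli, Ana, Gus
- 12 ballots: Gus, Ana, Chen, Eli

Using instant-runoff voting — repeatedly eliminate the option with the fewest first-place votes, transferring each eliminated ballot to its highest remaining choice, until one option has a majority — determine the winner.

Round 1: Gus 16, Ana 11, Chen 9, Eli 0. Eli has the fewest and is eliminated.
Round 2: Gus 16, Ana 11, Chen 9. Chen has the fewest and is eliminated.
Round 3: Ana 20, Gus 16. Ana has a majority.

Ana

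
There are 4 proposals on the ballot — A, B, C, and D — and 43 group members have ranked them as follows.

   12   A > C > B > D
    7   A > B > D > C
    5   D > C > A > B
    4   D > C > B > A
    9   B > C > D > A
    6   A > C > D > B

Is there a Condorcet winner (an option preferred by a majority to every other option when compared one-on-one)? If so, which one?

A

Head-to-head results (43 voters total):
A vs B: A wins 30–13.
A vs C: A wins 25–18.
A vs D: A wins 25–18.
B vs C: C wins 27–16.
B vs D: B wins 28–15.
C vs D: C wins 27–16.
A beats each rival — B (30–13), C (25–18), D (25–18) — so A is the Condorcet winner.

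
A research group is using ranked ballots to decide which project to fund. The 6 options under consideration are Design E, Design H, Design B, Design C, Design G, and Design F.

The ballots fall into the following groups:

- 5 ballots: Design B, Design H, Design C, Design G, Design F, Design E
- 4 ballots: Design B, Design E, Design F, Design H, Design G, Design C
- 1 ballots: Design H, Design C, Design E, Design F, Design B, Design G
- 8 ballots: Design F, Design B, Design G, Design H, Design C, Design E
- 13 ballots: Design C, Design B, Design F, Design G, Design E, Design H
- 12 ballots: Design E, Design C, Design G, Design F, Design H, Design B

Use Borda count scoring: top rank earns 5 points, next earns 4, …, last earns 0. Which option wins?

Design C

Borda scores:
  Design E: 5·0 + 4·4 + 3 + 8·0 + 13·1 + 12·5 = 92
  Design H: 5·4 + 4·2 + 5 + 8·2 + 13·0 + 12·1 = 61
  Design B: 5·5 + 4·5 + 1 + 8·4 + 13·4 + 12·0 = 130
  Design C: 5·3 + 4·0 + 4 + 8·1 + 13·5 + 12·4 = 140
  Design G: 5·2 + 4·1 + 0 + 8·3 + 13·2 + 12·3 = 100
  Design F: 5·1 + 4·3 + 2 + 8·5 + 13·3 + 12·2 = 122
Design C has the highest total.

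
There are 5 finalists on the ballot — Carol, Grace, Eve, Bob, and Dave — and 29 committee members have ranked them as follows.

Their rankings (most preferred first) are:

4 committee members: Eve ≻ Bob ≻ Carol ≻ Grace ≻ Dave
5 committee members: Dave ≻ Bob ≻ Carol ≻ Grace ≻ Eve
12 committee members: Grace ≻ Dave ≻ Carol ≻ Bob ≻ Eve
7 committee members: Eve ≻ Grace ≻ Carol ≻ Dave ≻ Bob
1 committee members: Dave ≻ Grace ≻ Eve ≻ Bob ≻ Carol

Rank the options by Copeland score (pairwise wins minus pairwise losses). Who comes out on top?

Grace

Pairwise results:
  Carol vs Grace: Grace wins 20–9.
  Carol vs Eve: Carol wins 17–12.
  Carol vs Bob: Carol wins 19–10.
  Carol vs Dave: Dave wins 18–11.
  Grace vs Eve: Grace wins 18–11.
  Grace vs Bob: Grace wins 20–9.
  Grace vs Dave: Grace wins 23–6.
  Eve vs Bob: Bob wins 17–12.
  Eve vs Dave: Dave wins 18–11.
  Bob vs Dave: Dave wins 25–4.
Copeland scores (wins − losses):
  Carol: 2 − 2 = 0
  Grace: 4 − 0 = 4
  Eve: 0 − 4 = -4
  Bob: 1 − 3 = -2
  Dave: 3 − 1 = 2
Grace has the best Copeland score.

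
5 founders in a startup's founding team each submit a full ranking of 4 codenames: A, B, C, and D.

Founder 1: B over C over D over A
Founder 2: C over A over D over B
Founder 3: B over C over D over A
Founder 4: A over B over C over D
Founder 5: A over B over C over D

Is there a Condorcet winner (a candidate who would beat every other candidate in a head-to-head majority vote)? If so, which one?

There is no Condorcet winner

Head-to-head results (5 voters total):
A vs B: A wins 3–2.
A vs C: C wins 3–2.
A vs D: A wins 3–2.
B vs C: B wins 4–1.
B vs D: B wins 4–1.
C vs D: C wins 5–0.
No candidate beats all others: A beats B beats C beats A, a majority cycle.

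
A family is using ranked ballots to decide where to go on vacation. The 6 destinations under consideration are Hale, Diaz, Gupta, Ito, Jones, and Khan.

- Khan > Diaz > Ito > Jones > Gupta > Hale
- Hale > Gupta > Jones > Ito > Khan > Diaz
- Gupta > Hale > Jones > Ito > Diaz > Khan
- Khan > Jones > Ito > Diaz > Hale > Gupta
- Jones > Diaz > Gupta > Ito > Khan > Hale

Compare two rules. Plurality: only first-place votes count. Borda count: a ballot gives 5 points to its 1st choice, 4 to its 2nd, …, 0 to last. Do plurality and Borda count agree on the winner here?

No

Plurality first-place counts: Hale 1, Diaz 0, Gupta 1, Ito 0, Jones 1, Khan 2 → Khan.
Borda totals: Hale 10, Diaz 11, Gupta 13, Ito 12, Jones 17, Khan 12 → Jones.
The two rules disagree: plurality picks Khan, Borda picks Jones.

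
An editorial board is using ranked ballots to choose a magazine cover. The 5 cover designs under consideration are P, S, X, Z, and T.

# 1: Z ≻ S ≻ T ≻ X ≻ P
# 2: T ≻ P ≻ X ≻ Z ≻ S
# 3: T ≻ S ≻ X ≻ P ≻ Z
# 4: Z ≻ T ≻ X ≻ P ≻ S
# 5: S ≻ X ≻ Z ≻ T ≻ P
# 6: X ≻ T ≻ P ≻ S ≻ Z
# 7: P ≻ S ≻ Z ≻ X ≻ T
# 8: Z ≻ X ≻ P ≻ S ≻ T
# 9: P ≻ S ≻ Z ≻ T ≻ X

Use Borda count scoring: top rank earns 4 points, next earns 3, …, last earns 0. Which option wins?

Z

Borda scores:
  P: 0 + 3 + 1 + 1 + 0 + 2 + 4 + 2 + 4 = 17
  S: 3 + 0 + 3 + 0 + 4 + 1 + 3 + 1 + 3 = 18
  X: 1 + 2 + 2 + 2 + 3 + 4 + 1 + 3 + 0 = 18
  Z: 4 + 1 + 0 + 4 + 2 + 0 + 2 + 4 + 2 = 19
  T: 2 + 4 + 4 + 3 + 1 + 3 + 0 + 0 + 1 = 18
Z has the highest total.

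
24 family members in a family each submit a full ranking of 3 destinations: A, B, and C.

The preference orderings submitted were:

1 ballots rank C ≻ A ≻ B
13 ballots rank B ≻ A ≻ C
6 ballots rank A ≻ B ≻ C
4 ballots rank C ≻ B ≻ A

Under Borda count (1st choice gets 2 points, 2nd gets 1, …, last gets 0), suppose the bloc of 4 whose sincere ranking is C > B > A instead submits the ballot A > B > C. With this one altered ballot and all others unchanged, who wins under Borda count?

B

Borda totals with the altered ballot: A 34, B 36, C 2.
The winner is unchanged: still B.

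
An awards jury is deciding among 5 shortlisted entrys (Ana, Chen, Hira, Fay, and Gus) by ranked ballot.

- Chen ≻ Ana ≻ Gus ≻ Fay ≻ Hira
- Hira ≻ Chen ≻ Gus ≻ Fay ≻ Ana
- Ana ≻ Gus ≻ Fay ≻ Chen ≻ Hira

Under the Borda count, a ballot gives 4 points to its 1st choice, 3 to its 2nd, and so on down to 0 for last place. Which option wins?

Borda scores:
  Ana: 3 + 0 + 4 = 7
  Chen: 4 + 3 + 1 = 8
  Hira: 0 + 4 + 0 = 4
  Fay: 1 + 1 + 2 = 4
  Gus: 2 + 2 + 3 = 7
Chen has the highest total.

Chen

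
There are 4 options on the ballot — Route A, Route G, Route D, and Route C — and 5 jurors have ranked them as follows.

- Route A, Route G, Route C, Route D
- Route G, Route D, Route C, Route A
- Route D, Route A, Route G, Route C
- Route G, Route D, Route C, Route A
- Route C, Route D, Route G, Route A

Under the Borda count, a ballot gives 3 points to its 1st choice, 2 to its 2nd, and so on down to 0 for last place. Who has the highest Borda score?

Route G

Borda scores:
  Route A: 3 + 0 + 2 + 0 + 0 = 5
  Route G: 2 + 3 + 1 + 3 + 1 = 10
  Route D: 0 + 2 + 3 + 2 + 2 = 9
  Route C: 1 + 1 + 0 + 1 + 3 = 6
Route G has the highest total.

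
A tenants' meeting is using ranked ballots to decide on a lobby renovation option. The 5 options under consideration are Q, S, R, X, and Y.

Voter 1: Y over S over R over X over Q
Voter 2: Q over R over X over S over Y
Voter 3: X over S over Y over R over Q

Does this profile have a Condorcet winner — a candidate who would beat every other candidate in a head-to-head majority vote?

Head-to-head results (3 voters total):
Q vs S: S wins 2–1.
Q vs R: R wins 2–1.
Q vs X: X wins 2–1.
Q vs Y: Y wins 2–1.
S vs R: S wins 2–1.
S vs X: X wins 2–1.
S vs Y: S wins 2–1.
R vs X: R wins 2–1.
R vs Y: Y wins 2–1.
X vs Y: X wins 2–1.
No candidate beats all others: S beats R beats X beats S, a majority cycle.

No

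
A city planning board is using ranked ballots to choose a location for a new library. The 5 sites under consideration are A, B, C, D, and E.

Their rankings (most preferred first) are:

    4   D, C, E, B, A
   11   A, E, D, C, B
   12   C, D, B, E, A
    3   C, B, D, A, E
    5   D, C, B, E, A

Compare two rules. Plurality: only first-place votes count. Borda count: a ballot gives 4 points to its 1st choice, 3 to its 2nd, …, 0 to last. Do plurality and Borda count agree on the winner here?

Plurality first-place counts: A 11, B 0, C 15, D 9, E 0 → C.
Borda totals: A 47, B 47, C 98, D 100, E 58 → D.
The two rules disagree: plurality picks C, Borda picks D.

No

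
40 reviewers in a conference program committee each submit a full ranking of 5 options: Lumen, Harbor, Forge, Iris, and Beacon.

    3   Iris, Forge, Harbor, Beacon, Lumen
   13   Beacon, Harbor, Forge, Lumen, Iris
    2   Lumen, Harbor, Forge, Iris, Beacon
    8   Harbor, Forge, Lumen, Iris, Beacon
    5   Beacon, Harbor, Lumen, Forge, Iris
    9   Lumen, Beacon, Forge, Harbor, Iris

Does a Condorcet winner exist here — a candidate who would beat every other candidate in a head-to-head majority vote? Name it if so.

Beacon

Head-to-head results (40 voters total):
Lumen vs Harbor: Harbor wins 29–11.
Lumen vs Forge: Forge wins 24–16.
Lumen vs Iris: Lumen wins 37–3.
Lumen vs Beacon: Beacon wins 21–19.
Harbor vs Forge: Harbor wins 28–12.
Harbor vs Iris: Harbor wins 37–3.
Harbor vs Beacon: Beacon wins 27–13.
Forge vs Iris: Forge wins 37–3.
Forge vs Beacon: Beacon wins 27–13.
Iris vs Beacon: Beacon wins 27–13.
Beacon beats each rival — Lumen (21–19), Harbor (27–13), Forge (27–13), Iris (27–13) — so Beacon is the Condorcet winner.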